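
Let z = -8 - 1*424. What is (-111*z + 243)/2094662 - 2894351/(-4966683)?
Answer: 6302056341547/10403522146146 ≈ 0.60576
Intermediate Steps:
z = -432 (z = -8 - 424 = -432)
(-111*z + 243)/2094662 - 2894351/(-4966683) = (-111*(-432) + 243)/2094662 - 2894351/(-4966683) = (47952 + 243)*(1/2094662) - 2894351*(-1/4966683) = 48195*(1/2094662) + 2894351/4966683 = 48195/2094662 + 2894351/4966683 = 6302056341547/10403522146146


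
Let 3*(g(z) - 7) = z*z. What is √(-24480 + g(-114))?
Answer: I*√20141 ≈ 141.92*I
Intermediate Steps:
g(z) = 7 + z²/3 (g(z) = 7 + (z*z)/3 = 7 + z²/3)
√(-24480 + g(-114)) = √(-24480 + (7 + (⅓)*(-114)²)) = √(-24480 + (7 + (⅓)*12996)) = √(-24480 + (7 + 4332)) = √(-24480 + 4339) = √(-20141) = I*√20141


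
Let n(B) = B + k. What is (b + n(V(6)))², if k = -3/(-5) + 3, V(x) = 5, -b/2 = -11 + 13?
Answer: 529/25 ≈ 21.160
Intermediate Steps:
b = -4 (b = -2*(-11 + 13) = -2*2 = -4)
k = 18/5 (k = -3*(-⅕) + 3 = ⅗ + 3 = 18/5 ≈ 3.6000)
n(B) = 18/5 + B (n(B) = B + 18/5 = 18/5 + B)
(b + n(V(6)))² = (-4 + (18/5 + 5))² = (-4 + 43/5)² = (23/5)² = 529/25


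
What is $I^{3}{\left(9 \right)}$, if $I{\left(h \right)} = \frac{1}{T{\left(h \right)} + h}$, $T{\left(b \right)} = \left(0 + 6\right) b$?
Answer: $\frac{1}{250047} \approx 3.9992 \cdot 10^{-6}$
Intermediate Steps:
$T{\left(b \right)} = 6 b$
$I{\left(h \right)} = \frac{1}{7 h}$ ($I{\left(h \right)} = \frac{1}{6 h + h} = \frac{1}{7 h}$)
$I^{3}{\left(9 \right)} = \left(\frac{1}{7 \cdot 9}\right)^{3} = \left(\frac{1}{7} \cdot \frac{1}{9}\right)^{3} = \left(\frac{1}{63}\right)^{3} = \frac{1}{250047}$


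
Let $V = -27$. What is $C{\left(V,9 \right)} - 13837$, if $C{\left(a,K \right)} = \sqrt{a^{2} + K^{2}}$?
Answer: $-13837 + 9 \sqrt{10} \approx -13809.0$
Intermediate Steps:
$C{\left(a,K \right)} = \sqrt{K^{2} + a^{2}}$
$C{\left(V,9 \right)} - 13837 = \sqrt{9^{2} + \left(-27\right)^{2}} - 13837 = \sqrt{81 + 729} - 13837 = \sqrt{810} - 13837 = 9 \sqrt{10} - 13837 = -13837 + 9 \sqrt{10}$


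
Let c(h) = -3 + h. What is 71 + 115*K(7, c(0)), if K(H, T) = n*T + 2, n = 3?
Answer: -734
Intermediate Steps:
K(H, T) = 2 + 3*T (K(H, T) = 3*T + 2 = 2 + 3*T)
71 + 115*K(7, c(0)) = 71 + 115*(2 + 3*(-3 + 0)) = 71 + 115*(2 + 3*(-3)) = 71 + 115*(2 - 9) = 71 + 115*(-7) = 71 - 805 = -734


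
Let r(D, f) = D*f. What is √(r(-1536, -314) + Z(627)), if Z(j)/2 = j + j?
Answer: 402*√3 ≈ 696.28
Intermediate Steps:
Z(j) = 4*j (Z(j) = 2*(j + j) = 2*(2*j) = 4*j)
√(r(-1536, -314) + Z(627)) = √(-1536*(-314) + 4*627) = √(482304 + 2508) = √484812 = 402*√3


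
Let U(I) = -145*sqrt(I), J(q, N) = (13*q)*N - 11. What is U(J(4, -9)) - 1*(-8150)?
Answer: 8150 - 145*I*sqrt(479) ≈ 8150.0 - 3173.5*I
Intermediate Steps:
J(q, N) = -11 + 13*N*q (J(q, N) = 13*N*q - 11 = -11 + 13*N*q)
U(J(4, -9)) - 1*(-8150) = -145*sqrt(-11 + 13*(-9)*4) - 1*(-8150) = -145*sqrt(-11 - 468) + 8150 = -145*I*sqrt(479) + 8150 = 8150 - 145*I*sqrt(479)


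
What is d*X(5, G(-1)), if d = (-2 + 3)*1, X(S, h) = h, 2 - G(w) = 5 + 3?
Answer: -6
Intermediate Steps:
G(w) = -6 (G(w) = 2 - (5 + 3) = 2 - 1*8 = 2 - 8 = -6)
d = 1 (d = 1*1 = 1)
d*X(5, G(-1)) = 1*(-6) = -6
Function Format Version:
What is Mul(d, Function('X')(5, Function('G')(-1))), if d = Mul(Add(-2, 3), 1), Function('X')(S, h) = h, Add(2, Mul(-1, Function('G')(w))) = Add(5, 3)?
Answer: -6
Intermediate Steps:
Function('G')(w) = -6 (Function('G')(w) = Add(2, Mul(-1, Add(5, 3))) = Add(2, Mul(-1, 8)) = Add(2, -8) = -6)
d = 1 (d = Mul(1, 1) = 1)
Mul(d, Function('X')(5, Function('G')(-1))) = Mul(1, -6) = -6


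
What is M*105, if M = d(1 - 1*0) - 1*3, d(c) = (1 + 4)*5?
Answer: 2310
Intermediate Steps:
d(c) = 25 (d(c) = 5*5 = 25)
M = 22 (M = 25 - 1*3 = 25 - 3 = 22)
M*105 = 22*105 = 2310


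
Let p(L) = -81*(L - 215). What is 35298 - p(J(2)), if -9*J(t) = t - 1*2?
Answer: 17883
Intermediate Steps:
J(t) = 2/9 - t/9 (J(t) = -(t - 1*2)/9 = -(t - 2)/9 = -(-2 + t)/9 = 2/9 - t/9)
p(L) = 17415 - 81*L (p(L) = -81*(-215 + L) = 17415 - 81*L)
35298 - p(J(2)) = 35298 - (17415 - 81*(2/9 - 1/9*2)) = 35298 - (17415 - 81*(2/9 - 2/9)) = 35298 - (17415 - 81*0) = 35298 - (17415 + 0) = 35298 - 1*17415 = 35298 - 17415 = 17883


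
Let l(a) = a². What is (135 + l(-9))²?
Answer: 46656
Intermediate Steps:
(135 + l(-9))² = (135 + (-9)²)² = (135 + 81)² = 216² = 46656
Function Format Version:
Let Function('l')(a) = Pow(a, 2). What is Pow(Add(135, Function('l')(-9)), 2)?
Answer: 46656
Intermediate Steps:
Pow(Add(135, Function('l')(-9)), 2) = Pow(Add(135, Pow(-9, 2)), 2) = Pow(Add(135, 81), 2) = Pow(216, 2) = 46656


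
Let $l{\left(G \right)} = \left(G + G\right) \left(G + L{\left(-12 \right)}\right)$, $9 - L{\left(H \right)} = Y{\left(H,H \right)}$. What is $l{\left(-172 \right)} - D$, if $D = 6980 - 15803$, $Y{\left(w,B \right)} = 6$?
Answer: $66959$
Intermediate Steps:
$L{\left(H \right)} = 3$ ($L{\left(H \right)} = 9 - 6 = 3$)
$l{\left(G \right)} = 2 G \left(3 + G\right)$ ($l{\left(G \right)} = \left(G + G\right) \left(G + 3\right) = 2 G \left(3 + G\right)$)
$D = -8823$
$l{\left(-172 \right)} - D = 2 \left(-172\right) \left(3 - 172\right) - -8823 = 2 \left(-172\right) \left(-169\right) + 8823 = 58136 + 8823 = 66959$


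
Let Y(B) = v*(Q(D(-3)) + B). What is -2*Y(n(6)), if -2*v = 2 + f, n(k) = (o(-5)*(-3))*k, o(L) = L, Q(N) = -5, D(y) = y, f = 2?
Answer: 340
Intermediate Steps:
n(k) = 15*k (n(k) = (-5*(-3))*k = 15*k)
v = -2 (v = -(2 + 2)/2 = -1/2*4 = -2)
Y(B) = 10 - 2*B (Y(B) = -2*(-5 + B) = 10 - 2*B)
-2*Y(n(6)) = -2*(10 - 30*6) = -2*(10 - 2*90) = -2*(10 - 180) = -2*(-170) = 340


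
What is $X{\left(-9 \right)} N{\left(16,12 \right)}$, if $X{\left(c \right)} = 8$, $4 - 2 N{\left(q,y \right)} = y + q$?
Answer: $-96$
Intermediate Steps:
$N{\left(q,y \right)} = 2 - \frac{q}{2} - \frac{y}{2}$ ($N{\left(q,y \right)} = 2 - \frac{y + q}{2} = 2 - \frac{q + y}{2} = 2 - \left(\frac{q}{2} + \frac{y}{2}\right) = 2 - \frac{q}{2} - \frac{y}{2}$)
$X{\left(-9 \right)} N{\left(16,12 \right)} = 8 \left(2 - 8 - 6\right) = 8 \left(-12\right) = -96$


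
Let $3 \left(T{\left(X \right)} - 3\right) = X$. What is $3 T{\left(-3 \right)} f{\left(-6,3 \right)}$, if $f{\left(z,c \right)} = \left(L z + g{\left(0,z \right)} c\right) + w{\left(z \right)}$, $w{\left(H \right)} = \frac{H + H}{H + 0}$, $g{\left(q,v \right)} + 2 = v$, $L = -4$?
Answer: $12$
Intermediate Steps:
$T{\left(X \right)} = 3 + \frac{X}{3}$
$g{\left(q,v \right)} = -2 + v$
$w{\left(H \right)} = 2$ ($w{\left(H \right)} = \frac{2 H}{H} = 2$)
$f{\left(z,c \right)} = 2 - 4 z + c \left(-2 + z\right)$ ($f{\left(z,c \right)} = \left(- 4 z + \left(-2 + z\right) c\right) + 2 = \left(- 4 z + c \left(-2 + z\right)\right) + 2 = 2 - 4 z + c \left(-2 + z\right)$)
$3 T{\left(-3 \right)} f{\left(-6,3 \right)} = 3 \left(3 + \frac{1}{3} \left(-3\right)\right) \left(2 - -24 + 3 \left(-2 - 6\right)\right) = 3 \left(3 - 1\right) \left(2 + 24 + 3 \left(-8\right)\right) = 3 \cdot 2 \left(2 + 24 - 24\right) = 6 \cdot 2 = 12$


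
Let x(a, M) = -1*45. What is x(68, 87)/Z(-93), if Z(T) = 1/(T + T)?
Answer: 8370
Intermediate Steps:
Z(T) = 1/(2*T)
x(a, M) = -45
x(68, 87)/Z(-93) = -45/((1/2)/(-93)) = -45/((1/2)*(-1/93)) = -45/(-1/186) = -45*(-186) = 8370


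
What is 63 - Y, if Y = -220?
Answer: 283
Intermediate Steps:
63 - Y = 63 - 1*(-220) = 63 + 220 = 283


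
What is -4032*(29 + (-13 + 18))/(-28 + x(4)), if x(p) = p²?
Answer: 11424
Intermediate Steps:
-4032*(29 + (-13 + 18))/(-28 + x(4)) = -4032*(29 + (-13 + 18))/(-28 + 4²) = -4032*(29 + 5)/(-28 + 16) = -137088/(-12) = -137088*(-1)/12 = -4032*(-17/6) = 11424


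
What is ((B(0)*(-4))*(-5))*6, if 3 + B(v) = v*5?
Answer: -360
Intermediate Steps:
B(v) = -3 + 5*v (B(v) = -3 + v*5 = -3 + 5*v)
((B(0)*(-4))*(-5))*6 = (((-3 + 5*0)*(-4))*(-5))*6 = (((-3 + 0)*(-4))*(-5))*6 = (-3*(-4)*(-5))*6 = (12*(-5))*6 = -60*6 = -360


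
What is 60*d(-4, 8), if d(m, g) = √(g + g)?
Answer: 240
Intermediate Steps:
d(m, g) = √2*√g (d(m, g) = √(2*g) = √2*√g)
60*d(-4, 8) = 60*(√2*√8) = 60*(√2*(2*√2)) = 60*4 = 240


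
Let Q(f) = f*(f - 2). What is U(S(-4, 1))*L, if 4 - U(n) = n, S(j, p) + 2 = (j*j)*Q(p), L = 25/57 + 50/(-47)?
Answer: -36850/2679 ≈ -13.755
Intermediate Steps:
Q(f) = f*(-2 + f)
L = -1675/2679 (L = 25*(1/57) + 50*(-1/47) = 25/57 - 50/47 = -1675/2679 ≈ -0.62523)
S(j, p) = -2 + p*j**2*(-2 + p) (S(j, p) = -2 + (j*j)*(p*(-2 + p)) = -2 + j**2*(p*(-2 + p)) = -2 + p*j**2*(-2 + p))
U(n) = 4 - n
U(S(-4, 1))*L = (4 - (-2 + 1*(-4)**2*(-2 + 1)))*(-1675/2679) = (4 - (-2 + 1*16*(-1)))*(-1675/2679) = (4 - (-2 - 16))*(-1675/2679) = (4 - 1*(-18))*(-1675/2679) = (4 + 18)*(-1675/2679) = 22*(-1675/2679) = -36850/2679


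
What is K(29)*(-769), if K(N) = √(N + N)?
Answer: -769*√58 ≈ -5856.5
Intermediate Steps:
K(N) = √2*√N (K(N) = √(2*N) = √2*√N)
K(29)*(-769) = (√2*√29)*(-769) = √58*(-769) = -769*√58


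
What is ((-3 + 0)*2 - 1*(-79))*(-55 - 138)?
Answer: -14089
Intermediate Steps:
((-3 + 0)*2 - 1*(-79))*(-55 - 138) = (-3*2 + 79)*(-193) = (-6 + 79)*(-193) = 73*(-193) = -14089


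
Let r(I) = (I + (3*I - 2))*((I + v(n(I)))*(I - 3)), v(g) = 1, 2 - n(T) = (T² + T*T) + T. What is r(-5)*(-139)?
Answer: 97856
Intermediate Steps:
n(T) = 2 - T - 2*T² (n(T) = 2 - ((T² + T*T) + T) = 2 - ((T² + T²) + T) = 2 - (2*T² + T) = 2 - (T + 2*T²) = 2 + (-T - 2*T²) = 2 - T - 2*T²)
r(I) = (1 + I)*(-3 + I)*(-2 + 4*I) (r(I) = (I + (3*I - 2))*((I + 1)*(I - 3)) = (I + (-2 + 3*I))*((1 + I)*(-3 + I)) = (-2 + 4*I)*((1 + I)*(-3 + I)) = (1 + I)*(-3 + I)*(-2 + 4*I))
r(-5)*(-139) = (6 - 10*(-5)² - 8*(-5) + 4*(-5)³)*(-139) = (6 - 10*25 + 40 + 4*(-125))*(-139) = (6 - 250 + 40 - 500)*(-139) = -704*(-139) = 97856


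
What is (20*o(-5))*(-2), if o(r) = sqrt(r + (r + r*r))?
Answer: -40*sqrt(15) ≈ -154.92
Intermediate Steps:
o(r) = sqrt(r**2 + 2*r) (o(r) = sqrt(r + (r + r**2)) = sqrt(r**2 + 2*r))
(20*o(-5))*(-2) = (20*sqrt(-5*(2 - 5)))*(-2) = (20*sqrt(-5*(-3)))*(-2) = (20*sqrt(15))*(-2) = -40*sqrt(15)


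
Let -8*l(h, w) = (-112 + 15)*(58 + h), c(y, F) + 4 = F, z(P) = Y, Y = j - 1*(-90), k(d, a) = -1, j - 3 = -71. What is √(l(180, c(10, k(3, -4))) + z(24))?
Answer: √11631/2 ≈ 53.924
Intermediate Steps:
j = -68 (j = 3 - 71 = -68)
Y = 22 (Y = -68 - 1*(-90) = -68 + 90 = 22)
z(P) = 22
c(y, F) = -4 + F
l(h, w) = 2813/4 + 97*h/8 (l(h, w) = -(-112 + 15)*(58 + h)/8 = -(-97)*(58 + h)/8 = -(-5626 - 97*h)/8 = 2813/4 + 97*h/8)
√(l(180, c(10, k(3, -4))) + z(24)) = √((2813/4 + (97/8)*180) + 22) = √((2813/4 + 4365/2) + 22) = √(11543/4 + 22) = √(11631/4) = √11631/2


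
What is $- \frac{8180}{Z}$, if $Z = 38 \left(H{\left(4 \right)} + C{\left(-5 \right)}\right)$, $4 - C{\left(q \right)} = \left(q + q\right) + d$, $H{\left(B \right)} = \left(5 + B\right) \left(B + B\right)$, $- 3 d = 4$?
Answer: $- \frac{6135}{2489} \approx -2.4648$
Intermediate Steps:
$d = - \frac{4}{3}$ ($d = \left(- \frac{1}{3}\right) 4 = - \frac{4}{3} \approx -1.3333$)
$H{\left(B \right)} = 2 B \left(5 + B\right)$ ($H{\left(B \right)} = \left(5 + B\right) 2 B = 2 B \left(5 + B\right)$)
$C{\left(q \right)} = \frac{16}{3} - 2 q$ ($C{\left(q \right)} = 4 - \left(\left(q + q\right) - \frac{4}{3}\right) = 4 - \left(2 q - \frac{4}{3}\right) = 4 - \left(- \frac{4}{3} + 2 q\right) = \frac{16}{3} - 2 q$)
$Z = \frac{9956}{3}$ ($Z = 38 \left(2 \cdot 4 \left(5 + 4\right) + \left(\frac{16}{3} - -10\right)\right) = 38 \left(2 \cdot 4 \cdot 9 + \left(\frac{16}{3} + 10\right)\right) = 38 \left(72 + \frac{46}{3}\right) = 38 \cdot \frac{262}{3} = \frac{9956}{3} \approx 3318.7$)
$- \frac{8180}{Z} = - \frac{8180}{\frac{9956}{3}} = \left(-8180\right) \frac{3}{9956} = - \frac{6135}{2489}$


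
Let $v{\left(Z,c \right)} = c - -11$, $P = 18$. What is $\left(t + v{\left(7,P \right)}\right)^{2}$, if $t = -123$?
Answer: $8836$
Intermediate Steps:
$v{\left(Z,c \right)} = 11 + c$ ($v{\left(Z,c \right)} = c + 11 = 11 + c$)
$\left(t + v{\left(7,P \right)}\right)^{2} = \left(-123 + \left(11 + 18\right)\right)^{2} = \left(-123 + 29\right)^{2} = \left(-94\right)^{2} = 8836$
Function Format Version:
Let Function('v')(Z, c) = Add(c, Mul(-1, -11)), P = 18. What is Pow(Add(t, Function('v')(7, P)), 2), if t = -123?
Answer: 8836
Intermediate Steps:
Function('v')(Z, c) = Add(11, c) (Function('v')(Z, c) = Add(c, 11) = Add(11, c))
Pow(Add(t, Function('v')(7, P)), 2) = Pow(Add(-123, Add(11, 18)), 2) = Pow(Add(-123, 29), 2) = Pow(-94, 2) = 8836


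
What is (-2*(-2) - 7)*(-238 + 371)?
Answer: -399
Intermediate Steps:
(-2*(-2) - 7)*(-238 + 371) = (4 - 7)*133 = -3*133 = -399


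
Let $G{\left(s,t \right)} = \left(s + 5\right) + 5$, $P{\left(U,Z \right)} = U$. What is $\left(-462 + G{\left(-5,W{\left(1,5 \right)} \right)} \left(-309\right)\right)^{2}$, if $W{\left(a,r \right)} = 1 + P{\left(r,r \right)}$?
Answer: $4028049$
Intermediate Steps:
$W{\left(a,r \right)} = 1 + r$
$G{\left(s,t \right)} = 10 + s$ ($G{\left(s,t \right)} = \left(5 + s\right) + 5 = 10 + s$)
$\left(-462 + G{\left(-5,W{\left(1,5 \right)} \right)} \left(-309\right)\right)^{2} = \left(-462 + \left(10 - 5\right) \left(-309\right)\right)^{2} = \left(-462 + 5 \left(-309\right)\right)^{2} = \left(-462 - 1545\right)^{2} = \left(-2007\right)^{2} = 4028049$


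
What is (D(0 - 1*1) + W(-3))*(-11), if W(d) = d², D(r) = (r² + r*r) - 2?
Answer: -99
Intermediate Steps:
D(r) = -2 + 2*r² (D(r) = (r² + r²) - 2 = 2*r² - 2 = -2 + 2*r²)
(D(0 - 1*1) + W(-3))*(-11) = ((-2 + 2*(0 - 1*1)²) + (-3)²)*(-11) = ((-2 + 2*(0 - 1)²) + 9)*(-11) = ((-2 + 2*(-1)²) + 9)*(-11) = ((-2 + 2*1) + 9)*(-11) = ((-2 + 2) + 9)*(-11) = (0 + 9)*(-11) = 9*(-11) = -99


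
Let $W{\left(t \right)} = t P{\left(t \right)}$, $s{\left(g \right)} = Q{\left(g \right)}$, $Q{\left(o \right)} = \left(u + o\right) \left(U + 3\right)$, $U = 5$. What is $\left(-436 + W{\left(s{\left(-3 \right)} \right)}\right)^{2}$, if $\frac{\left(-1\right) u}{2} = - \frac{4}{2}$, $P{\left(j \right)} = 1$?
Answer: $183184$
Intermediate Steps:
$u = 4$ ($u = - 2 \left(- \frac{4}{2}\right) = - 2 \left(\left(-4\right) \frac{1}{2}\right) = \left(-2\right) \left(-2\right) = 4$)
$Q{\left(o \right)} = 32 + 8 o$ ($Q{\left(o \right)} = \left(4 + o\right) \left(5 + 3\right) = \left(4 + o\right) 8 = 32 + 8 o$)
$s{\left(g \right)} = 32 + 8 g$
$W{\left(t \right)} = t$ ($W{\left(t \right)} = t 1 = t$)
$\left(-436 + W{\left(s{\left(-3 \right)} \right)}\right)^{2} = \left(-436 + \left(32 + 8 \left(-3\right)\right)\right)^{2} = \left(-436 + \left(32 - 24\right)\right)^{2} = \left(-436 + 8\right)^{2} = \left(-428\right)^{2} = 183184$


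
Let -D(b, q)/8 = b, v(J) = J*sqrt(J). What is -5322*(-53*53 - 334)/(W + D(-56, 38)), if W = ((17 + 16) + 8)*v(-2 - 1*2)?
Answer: 117089322/4817 + 342904443*I/19268 ≈ 24308.0 + 17797.0*I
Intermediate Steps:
v(J) = J**(3/2)
D(b, q) = -8*b
W = -328*I (W = ((17 + 16) + 8)*(-2 - 1*2)**(3/2) = (33 + 8)*(-2 - 2)**(3/2) = 41*(-4)**(3/2) = 41*(-8*I) = -328*I ≈ -328.0*I)
-5322*(-53*53 - 334)/(W + D(-56, 38)) = -5322*(-53*53 - 334)/(-328*I - 8*(-56)) = -5322*(-2809 - 334)/(-328*I + 448) = -(-117089322/4817 - 342904443*I/19268) = -5322*9878449*(-64/449 - 328*I/3143)/308288 = -26286552789*(-64/449 - 328*I/3143)/154144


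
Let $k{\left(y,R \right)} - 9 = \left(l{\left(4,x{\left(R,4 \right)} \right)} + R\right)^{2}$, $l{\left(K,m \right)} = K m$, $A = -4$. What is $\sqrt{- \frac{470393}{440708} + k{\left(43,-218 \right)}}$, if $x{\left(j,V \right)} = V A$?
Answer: $\frac{\sqrt{3861743400347867}}{220354} \approx 282.01$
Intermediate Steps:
$x{\left(j,V \right)} = - 4 V$ ($x{\left(j,V \right)} = V \left(-4\right) = - 4 V$)
$k{\left(y,R \right)} = 9 + \left(-64 + R\right)^{2}$ ($k{\left(y,R \right)} = 9 + \left(4 \left(\left(-4\right) 4\right) + R\right)^{2} = 9 + \left(4 \left(-16\right) + R\right)^{2} = 9 + \left(-64 + R\right)^{2}$)
$\sqrt{- \frac{470393}{440708} + k{\left(43,-218 \right)}} = \sqrt{- \frac{470393}{440708} + \left(9 + \left(-64 - 218\right)^{2}\right)} = \sqrt{\left(-470393\right) \frac{1}{440708} + \left(9 + \left(-282\right)^{2}\right)} = \sqrt{- \frac{470393}{440708} + \left(9 + 79524\right)} = \sqrt{- \frac{470393}{440708} + 79533} = \sqrt{\frac{35050358971}{440708}} = \frac{\sqrt{3861743400347867}}{220354}$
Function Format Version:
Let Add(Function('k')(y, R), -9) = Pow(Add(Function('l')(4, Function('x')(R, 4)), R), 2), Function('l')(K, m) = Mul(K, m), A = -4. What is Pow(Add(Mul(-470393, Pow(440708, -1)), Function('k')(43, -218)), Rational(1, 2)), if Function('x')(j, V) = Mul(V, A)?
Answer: Mul(Rational(1, 220354), Pow(3861743400347867, Rational(1, 2))) ≈ 282.01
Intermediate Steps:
Function('x')(j, V) = Mul(-4, V) (Function('x')(j, V) = Mul(V, -4) = Mul(-4, V))
Function('k')(y, R) = Add(9, Pow(Add(-64, R), 2)) (Function('k')(y, R) = Add(9, Pow(Add(Mul(4, Mul(-4, 4)), R), 2)) = Add(9, Pow(Add(Mul(4, -16), R), 2)) = Add(9, Pow(Add(-64, R), 2)))
Pow(Add(Mul(-470393, Pow(440708, -1)), Function('k')(43, -218)), Rational(1, 2)) = Pow(Add(Mul(-470393, Pow(440708, -1)), Add(9, Pow(Add(-64, -218), 2))), Rational(1, 2)) = Pow(Add(Mul(-470393, Rational(1, 440708)), Add(9, Pow(-282, 2))), Rational(1, 2)) = Pow(Add(Rational(-470393, 440708), Add(9, 79524)), Rational(1, 2)) = Pow(Add(Rational(-470393, 440708), 79533), Rational(1, 2)) = Pow(Rational(35050358971, 440708), Rational(1, 2)) = Mul(Rational(1, 220354), Pow(3861743400347867, Rational(1, 2)))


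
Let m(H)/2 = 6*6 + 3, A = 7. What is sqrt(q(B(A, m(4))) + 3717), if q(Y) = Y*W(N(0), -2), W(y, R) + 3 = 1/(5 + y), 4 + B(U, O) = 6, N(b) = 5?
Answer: 2*sqrt(23195)/5 ≈ 60.920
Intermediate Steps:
m(H) = 78 (m(H) = 2*(6*6 + 3) = 2*(36 + 3) = 2*39 = 78)
B(U, O) = 2 (B(U, O) = -4 + 6 = 2)
W(y, R) = -3 + 1/(5 + y)
q(Y) = -29*Y/10 (q(Y) = Y*((-14 - 3*5)/(5 + 5)) = Y*((-14 - 15)/10) = Y*((1/10)*(-29)) = Y*(-29/10) = -29*Y/10)
sqrt(q(B(A, m(4))) + 3717) = sqrt(-29/10*2 + 3717) = sqrt(-29/5 + 3717) = sqrt(18556/5) = 2*sqrt(23195)/5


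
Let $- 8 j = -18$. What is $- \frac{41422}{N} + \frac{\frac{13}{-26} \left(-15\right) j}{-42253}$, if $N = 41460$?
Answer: $- \frac{3501806807}{3503618760} \approx -0.99948$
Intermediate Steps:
$j = \frac{9}{4}$ ($j = \left(- \frac{1}{8}\right) \left(-18\right) = \frac{9}{4} \approx 2.25$)
$- \frac{41422}{N} + \frac{\frac{13}{-26} \left(-15\right) j}{-42253} = - \frac{41422}{41460} + \frac{\frac{13}{-26} \left(-15\right) \frac{9}{4}}{-42253} = \left(-41422\right) \frac{1}{41460} + 13 \left(- \frac{1}{26}\right) \left(-15\right) \frac{9}{4} \left(- \frac{1}{42253}\right) = - \frac{20711}{20730} + \left(- \frac{1}{2}\right) \left(-15\right) \frac{9}{4} \left(- \frac{1}{42253}\right) = - \frac{20711}{20730} + \frac{15}{2} \cdot \frac{9}{4} \left(- \frac{1}{42253}\right) = - \frac{20711}{20730} + \frac{135}{8} \left(- \frac{1}{42253}\right) = - \frac{20711}{20730} - \frac{135}{338024} = - \frac{3501806807}{3503618760}$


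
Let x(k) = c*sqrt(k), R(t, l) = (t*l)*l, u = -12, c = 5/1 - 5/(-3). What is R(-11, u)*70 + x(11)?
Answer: -110880 + 20*sqrt(11)/3 ≈ -1.1086e+5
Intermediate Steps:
c = 20/3 (c = 5*1 - 5*(-1/3) = 5 + 5/3 = 20/3 ≈ 6.6667)
R(t, l) = t*l**2 (R(t, l) = (l*t)*l = t*l**2)
x(k) = 20*sqrt(k)/3
R(-11, u)*70 + x(11) = -11*(-12)**2*70 + 20*sqrt(11)/3 = -11*144*70 + 20*sqrt(11)/3 = -1584*70 + 20*sqrt(11)/3 = -110880 + 20*sqrt(11)/3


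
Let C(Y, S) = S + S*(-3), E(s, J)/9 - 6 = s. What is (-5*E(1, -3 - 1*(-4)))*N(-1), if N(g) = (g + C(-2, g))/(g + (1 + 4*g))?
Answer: 315/4 ≈ 78.750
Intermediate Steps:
E(s, J) = 54 + 9*s
C(Y, S) = -2*S (C(Y, S) = S - 3*S = -2*S)
N(g) = -g/(1 + 5*g) (N(g) = (g - 2*g)/(g + (1 + 4*g)) = (-g)/(1 + 5*g) = -g/(1 + 5*g))
(-5*E(1, -3 - 1*(-4)))*N(-1) = (-5*(54 + 9*1))*(-1*(-1)/(1 + 5*(-1))) = (-5*(54 + 9))*(-1*(-1)/(1 - 5)) = (-5*63)*(-1*(-1)/(-4)) = -(-315)*(-1)*(-1)/4 = -315*(-1/4) = 315/4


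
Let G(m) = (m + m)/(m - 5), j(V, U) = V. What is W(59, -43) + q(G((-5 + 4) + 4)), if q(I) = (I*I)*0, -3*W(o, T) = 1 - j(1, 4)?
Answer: 0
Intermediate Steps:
W(o, T) = 0 (W(o, T) = -(1 - 1*1)/3 = -(1 - 1)/3 = -1/3*0 = 0)
G(m) = 2*m/(-5 + m) (G(m) = (2*m)/(-5 + m) = 2*m/(-5 + m))
q(I) = 0 (q(I) = I**2*0 = 0)
W(59, -43) + q(G((-5 + 4) + 4)) = 0 + 0 = 0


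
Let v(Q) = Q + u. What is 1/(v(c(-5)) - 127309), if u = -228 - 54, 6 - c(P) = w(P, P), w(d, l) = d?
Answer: -1/127580 ≈ -7.8382e-6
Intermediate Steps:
c(P) = 6 - P
u = -282
v(Q) = -282 + Q (v(Q) = Q - 282 = -282 + Q)
1/(v(c(-5)) - 127309) = 1/((-282 + (6 - 1*(-5))) - 127309) = 1/((-282 + (6 + 5)) - 127309) = 1/((-282 + 11) - 127309) = 1/(-271 - 127309) = 1/(-127580) = -1/127580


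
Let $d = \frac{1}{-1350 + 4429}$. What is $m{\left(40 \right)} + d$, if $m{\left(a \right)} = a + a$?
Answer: $\frac{246321}{3079} \approx 80.0$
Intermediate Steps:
$d = \frac{1}{3079} \approx 0.00032478$
$m{\left(a \right)} = 2 a$
$m{\left(40 \right)} + d = 2 \cdot 40 + \frac{1}{3079} = 80 + \frac{1}{3079} = \frac{246321}{3079}$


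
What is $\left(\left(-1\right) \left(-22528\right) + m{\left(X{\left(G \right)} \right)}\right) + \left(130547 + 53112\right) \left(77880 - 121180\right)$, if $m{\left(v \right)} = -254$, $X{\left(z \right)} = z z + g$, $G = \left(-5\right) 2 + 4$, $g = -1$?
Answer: $-7952412426$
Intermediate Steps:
$G = -6$ ($G = -10 + 4 = -6$)
$X{\left(z \right)} = -1 + z^{2}$ ($X{\left(z \right)} = z z - 1 = z^{2} - 1 = -1 + z^{2}$)
$\left(\left(-1\right) \left(-22528\right) + m{\left(X{\left(G \right)} \right)}\right) + \left(130547 + 53112\right) \left(77880 - 121180\right) = \left(\left(-1\right) \left(-22528\right) - 254\right) + \left(130547 + 53112\right) \left(77880 - 121180\right) = \left(22528 - 254\right) + 183659 \left(-43300\right) = 22274 - 7952434700 = -7952412426$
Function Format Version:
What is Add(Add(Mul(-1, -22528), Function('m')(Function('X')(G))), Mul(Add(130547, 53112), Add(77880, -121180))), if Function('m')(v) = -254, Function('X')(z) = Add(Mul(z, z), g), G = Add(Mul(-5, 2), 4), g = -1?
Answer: -7952412426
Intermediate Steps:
G = -6 (G = Add(-10, 4) = -6)
Function('X')(z) = Add(-1, Pow(z, 2)) (Function('X')(z) = Add(Mul(z, z), -1) = Add(Pow(z, 2), -1) = Add(-1, Pow(z, 2)))
Add(Add(Mul(-1, -22528), Function('m')(Function('X')(G))), Mul(Add(130547, 53112), Add(77880, -121180))) = Add(Add(Mul(-1, -22528), -254), Mul(Add(130547, 53112), Add(77880, -121180))) = Add(Add(22528, -254), Mul(183659, -43300)) = Add(22274, -7952434700) = -7952412426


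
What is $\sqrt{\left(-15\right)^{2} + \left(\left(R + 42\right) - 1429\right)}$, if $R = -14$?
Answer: $14 i \sqrt{6} \approx 34.293 i$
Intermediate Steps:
$\sqrt{\left(-15\right)^{2} + \left(\left(R + 42\right) - 1429\right)} = \sqrt{\left(-15\right)^{2} + \left(\left(-14 + 42\right) - 1429\right)} = \sqrt{225 + \left(28 - 1429\right)} = \sqrt{225 - 1401} = \sqrt{-1176} = 14 i \sqrt{6}$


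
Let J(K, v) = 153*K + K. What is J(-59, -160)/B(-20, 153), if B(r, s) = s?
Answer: -9086/153 ≈ -59.386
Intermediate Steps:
J(K, v) = 154*K
J(-59, -160)/B(-20, 153) = (154*(-59))/153 = -9086*1/153 = -9086/153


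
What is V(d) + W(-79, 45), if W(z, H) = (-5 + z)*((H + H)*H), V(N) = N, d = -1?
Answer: -340201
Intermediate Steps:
W(z, H) = 2*H²*(-5 + z) (W(z, H) = (-5 + z)*((2*H)*H) = (-5 + z)*(2*H²) = 2*H²*(-5 + z))
V(d) + W(-79, 45) = -1 + 2*45²*(-5 - 79) = -1 + 2*2025*(-84) = -1 - 340200 = -340201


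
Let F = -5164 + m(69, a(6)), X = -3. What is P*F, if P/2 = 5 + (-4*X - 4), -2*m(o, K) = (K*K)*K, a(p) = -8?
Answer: -127608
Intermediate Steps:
m(o, K) = -K**3/2 (m(o, K) = -K*K*K/2 = -K**2*K/2 = -K**3/2)
F = -4908 (F = -5164 - 1/2*(-8)**3 = -5164 - 1/2*(-512) = -5164 + 256 = -4908)
P = 26 (P = 2*(5 + (-4*(-3) - 4)) = 2*(5 + (12 - 4)) = 2*(5 + 8) = 2*13 = 26)
P*F = 26*(-4908) = -127608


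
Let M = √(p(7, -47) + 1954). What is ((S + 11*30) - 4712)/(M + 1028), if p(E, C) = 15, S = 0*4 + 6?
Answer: -4498528/1054815 + 4376*√1969/1054815 ≈ -4.0807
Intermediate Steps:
S = 6 (S = 0 + 6 = 6)
M = √1969 (M = √(15 + 1954) = √1969 ≈ 44.373)
((S + 11*30) - 4712)/(M + 1028) = ((6 + 11*30) - 4712)/(√1969 + 1028) = ((6 + 330) - 4712)/(1028 + √1969) = (336 - 4712)/(1028 + √1969) = -4376/(1028 + √1969)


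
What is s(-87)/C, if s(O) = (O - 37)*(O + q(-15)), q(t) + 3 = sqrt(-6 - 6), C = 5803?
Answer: 11160/5803 - 248*I*sqrt(3)/5803 ≈ 1.9231 - 0.074022*I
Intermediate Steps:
q(t) = -3 + 2*I*sqrt(3) (q(t) = -3 + sqrt(-6 - 6) = -3 + sqrt(-12) = -3 + 2*I*sqrt(3))
s(O) = (-37 + O)*(-3 + O + 2*I*sqrt(3)) (s(O) = (O - 37)*(O + (-3 + 2*I*sqrt(3))) = (-37 + O)*(-3 + O + 2*I*sqrt(3)))
s(-87)/C = (111 + (-87)**2 - 40*(-87) - 74*I*sqrt(3) + 2*I*(-87)*sqrt(3))/5803 = (111 + 7569 + 3480 - 74*I*sqrt(3) - 174*I*sqrt(3))*(1/5803) = (11160 - 248*I*sqrt(3))*(1/5803) = 11160/5803 - 248*I*sqrt(3)/5803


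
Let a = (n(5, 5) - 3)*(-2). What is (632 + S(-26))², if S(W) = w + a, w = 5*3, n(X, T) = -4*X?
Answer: 480249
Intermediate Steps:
w = 15
a = 46 (a = (-4*5 - 3)*(-2) = (-20 - 3)*(-2) = -23*(-2) = 46)
S(W) = 61 (S(W) = 15 + 46 = 61)
(632 + S(-26))² = (632 + 61)² = 693² = 480249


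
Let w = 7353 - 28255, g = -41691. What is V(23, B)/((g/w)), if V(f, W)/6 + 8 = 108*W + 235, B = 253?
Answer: 1151742004/13897 ≈ 82877.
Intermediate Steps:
V(f, W) = 1362 + 648*W (V(f, W) = -48 + 6*(108*W + 235) = -48 + 6*(235 + 108*W) = -48 + (1410 + 648*W) = 1362 + 648*W)
w = -20902
V(23, B)/((g/w)) = (1362 + 648*253)/((-41691/(-20902))) = (1362 + 163944)/((-41691*(-1/20902))) = 165306/(41691/20902) = 165306*(20902/41691) = 1151742004/13897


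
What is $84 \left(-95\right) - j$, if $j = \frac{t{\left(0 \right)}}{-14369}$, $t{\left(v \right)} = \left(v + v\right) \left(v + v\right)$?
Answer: $-7980$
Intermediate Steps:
$t{\left(v \right)} = 4 v^{2}$ ($t{\left(v \right)} = 2 v 2 v = 4 v^{2}$)
$j = 0$ ($j = \frac{4 \cdot 0^{2}}{-14369} = 4 \cdot 0 \left(- \frac{1}{14369}\right) = 0 \left(- \frac{1}{14369}\right) = 0$)
$84 \left(-95\right) - j = 84 \left(-95\right) - 0 = -7980 + 0 = -7980$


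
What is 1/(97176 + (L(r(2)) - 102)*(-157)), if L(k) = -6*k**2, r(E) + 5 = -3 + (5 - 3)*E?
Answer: 1/128262 ≈ 7.7965e-6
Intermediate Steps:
r(E) = -8 + 2*E (r(E) = -5 + (-3 + (5 - 3)*E) = -5 + (-3 + 2*E) = -8 + 2*E)
1/(97176 + (L(r(2)) - 102)*(-157)) = 1/(97176 + (-6*(-8 + 2*2)**2 - 102)*(-157)) = 1/(97176 + (-6*(-8 + 4)**2 - 102)*(-157)) = 1/(97176 + (-6*(-4)**2 - 102)*(-157)) = 1/(97176 + (-6*16 - 102)*(-157)) = 1/(97176 + (-96 - 102)*(-157)) = 1/(97176 - 198*(-157)) = 1/(97176 + 31086) = 1/128262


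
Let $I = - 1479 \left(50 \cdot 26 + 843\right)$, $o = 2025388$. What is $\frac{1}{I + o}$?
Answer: $- \frac{1}{1144109} \approx -8.7404 \cdot 10^{-7}$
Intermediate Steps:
$I = -3169497$ ($I = - 1479 \left(1300 + 843\right) = \left(-1479\right) 2143 = -3169497$)
$\frac{1}{I + o} = \frac{1}{-3169497 + 2025388} = \frac{1}{-1144109} = - \frac{1}{1144109}$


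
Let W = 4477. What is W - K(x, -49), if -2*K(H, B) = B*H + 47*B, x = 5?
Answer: 3203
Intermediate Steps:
K(H, B) = -47*B/2 - B*H/2 (K(H, B) = -(B*H + 47*B)/2 = -(47*B + B*H)/2 = -47*B/2 - B*H/2)
W - K(x, -49) = 4477 - (-1)*(-49)*(47 + 5)/2 = 4477 - (-1)*(-49)*52/2 = 4477 - 1*1274 = 4477 - 1274 = 3203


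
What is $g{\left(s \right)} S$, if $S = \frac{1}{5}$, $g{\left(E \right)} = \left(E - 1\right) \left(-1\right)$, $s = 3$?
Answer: $- \frac{2}{5} \approx -0.4$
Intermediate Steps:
$g{\left(E \right)} = 1 - E$ ($g{\left(E \right)} = \left(-1 + E\right) \left(-1\right) = 1 - E$)
$S = \frac{1}{5} \approx 0.2$
$g{\left(s \right)} S = \left(1 - 3\right) \frac{1}{5} = \left(-2\right) \frac{1}{5} = - \frac{2}{5}$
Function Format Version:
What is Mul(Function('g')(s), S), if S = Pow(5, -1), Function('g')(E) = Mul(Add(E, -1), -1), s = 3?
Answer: Rational(-2, 5) ≈ -0.40000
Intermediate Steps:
Function('g')(E) = Add(1, Mul(-1, E)) (Function('g')(E) = Mul(Add(-1, E), -1) = Add(1, Mul(-1, E)))
S = Rational(1, 5) ≈ 0.20000
Mul(Function('g')(s), S) = Mul(Add(1, Mul(-1, 3)), Rational(1, 5)) = Mul(Add(1, -3), Rational(1, 5)) = Mul(-2, Rational(1, 5)) = Rational(-2, 5)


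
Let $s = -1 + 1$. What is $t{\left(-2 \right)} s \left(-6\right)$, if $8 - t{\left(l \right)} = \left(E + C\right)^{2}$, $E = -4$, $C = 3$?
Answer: $0$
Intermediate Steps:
$t{\left(l \right)} = 7$ ($t{\left(l \right)} = 8 - \left(-4 + 3\right)^{2} = 8 - \left(-1\right)^{2} = 8 - 1 = 7$)
$s = 0$
$t{\left(-2 \right)} s \left(-6\right) = 7 \cdot 0 \left(-6\right) = 0 \left(-6\right) = 0$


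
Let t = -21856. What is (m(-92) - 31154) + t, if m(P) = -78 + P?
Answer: -53180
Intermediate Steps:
(m(-92) - 31154) + t = ((-78 - 92) - 31154) - 21856 = (-170 - 31154) - 21856 = -31324 - 21856 = -53180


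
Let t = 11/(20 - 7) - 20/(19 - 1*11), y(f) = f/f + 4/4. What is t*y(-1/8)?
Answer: -43/13 ≈ -3.3077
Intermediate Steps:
y(f) = 2 (y(f) = 1 + 4*(¼) = 1 + 1 = 2)
t = -43/26 (t = 11/13 - 20/(19 - 11) = 11*(1/13) - 20/8 = 11/13 - 20*⅛ = 11/13 - 5/2 = -43/26 ≈ -1.6538)
t*y(-1/8) = -43/26*2 = -43/13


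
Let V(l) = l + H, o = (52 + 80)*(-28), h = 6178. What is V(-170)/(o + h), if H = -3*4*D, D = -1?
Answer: -79/1241 ≈ -0.063658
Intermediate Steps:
o = -3696 (o = 132*(-28) = -3696)
H = 12 (H = -3*4*(-1) = -12*(-1) = -1*(-12) = 12)
V(l) = 12 + l (V(l) = l + 12 = 12 + l)
V(-170)/(o + h) = (12 - 170)/(-3696 + 6178) = -158/2482 = -158*1/2482 = -79/1241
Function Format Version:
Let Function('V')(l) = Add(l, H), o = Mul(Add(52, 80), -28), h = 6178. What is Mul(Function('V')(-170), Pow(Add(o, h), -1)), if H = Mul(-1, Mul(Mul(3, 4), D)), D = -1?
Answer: Rational(-79, 1241) ≈ -0.063658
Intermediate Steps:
o = -3696 (o = Mul(132, -28) = -3696)
H = 12 (H = Mul(-1, Mul(Mul(3, 4), -1)) = Mul(-1, Mul(12, -1)) = Mul(-1, -12) = 12)
Function('V')(l) = Add(12, l) (Function('V')(l) = Add(l, 12) = Add(12, l))
Mul(Function('V')(-170), Pow(Add(o, h), -1)) = Mul(Add(12, -170), Pow(Add(-3696, 6178), -1)) = Mul(-158, Pow(2482, -1)) = Mul(-158, Rational(1, 2482)) = Rational(-79, 1241)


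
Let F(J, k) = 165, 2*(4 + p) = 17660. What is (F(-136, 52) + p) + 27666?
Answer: 36657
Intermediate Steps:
p = 8826 (p = -4 + (½)*17660 = -4 + 8830 = 8826)
(F(-136, 52) + p) + 27666 = (165 + 8826) + 27666 = 8991 + 27666 = 36657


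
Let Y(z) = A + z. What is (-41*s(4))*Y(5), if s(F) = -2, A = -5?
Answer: 0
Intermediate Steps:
Y(z) = -5 + z
(-41*s(4))*Y(5) = (-41*(-2))*(-5 + 5) = 82*0 = 0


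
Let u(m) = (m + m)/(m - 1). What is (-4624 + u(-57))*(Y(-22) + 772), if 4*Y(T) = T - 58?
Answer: -100797328/29 ≈ -3.4758e+6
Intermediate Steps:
Y(T) = -29/2 + T/4 (Y(T) = (T - 58)/4 = (-58 + T)/4 = -29/2 + T/4)
u(m) = 2*m/(-1 + m) (u(m) = (2*m)/(-1 + m) = 2*m/(-1 + m))
(-4624 + u(-57))*(Y(-22) + 772) = (-4624 + 2*(-57)/(-1 - 57))*((-29/2 + (¼)*(-22)) + 772) = (-4624 + 2*(-57)/(-58))*((-29/2 - 11/2) + 772) = (-4624 + 2*(-57)*(-1/58))*(-20 + 772) = (-4624 + 57/29)*752 = -134039/29*752 = -100797328/29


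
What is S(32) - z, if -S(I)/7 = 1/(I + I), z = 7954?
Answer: -509063/64 ≈ -7954.1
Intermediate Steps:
S(I) = -7/(2*I) (S(I) = -7/(I + I) = -7*1/(2*I) = -7/(2*I))
S(32) - z = -7/2/32 - 1*7954 = -7/2*1/32 - 7954 = -7/64 - 7954 = -509063/64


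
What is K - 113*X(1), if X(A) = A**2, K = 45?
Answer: -68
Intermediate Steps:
K - 113*X(1) = 45 - 113*1**2 = 45 - 113*1 = 45 - 113 = -68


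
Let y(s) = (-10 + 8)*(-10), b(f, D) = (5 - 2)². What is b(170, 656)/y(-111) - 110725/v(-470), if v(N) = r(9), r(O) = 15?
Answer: -442873/60 ≈ -7381.2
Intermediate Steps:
b(f, D) = 9 (b(f, D) = 3² = 9)
v(N) = 15
y(s) = 20 (y(s) = -2*(-10) = 20)
b(170, 656)/y(-111) - 110725/v(-470) = 9/20 - 110725/15 = 9*(1/20) - 110725*1/15 = 9/20 - 22145/3 = -442873/60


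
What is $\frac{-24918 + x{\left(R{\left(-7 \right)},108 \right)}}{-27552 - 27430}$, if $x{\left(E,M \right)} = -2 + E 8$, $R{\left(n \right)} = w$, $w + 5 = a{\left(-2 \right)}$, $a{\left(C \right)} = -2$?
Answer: $\frac{12488}{27491} \approx 0.45426$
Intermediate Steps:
$w = -7$ ($w = -5 - 2 = -7$)
$R{\left(n \right)} = -7$
$x{\left(E,M \right)} = -2 + 8 E$
$\frac{-24918 + x{\left(R{\left(-7 \right)},108 \right)}}{-27552 - 27430} = \frac{-24918 + \left(-2 + 8 \left(-7\right)\right)}{-27552 - 27430} = \frac{-24918 - 58}{-54982} = \left(-24918 - 58\right) \left(- \frac{1}{54982}\right) = \left(-24976\right) \left(- \frac{1}{54982}\right) = \frac{12488}{27491}$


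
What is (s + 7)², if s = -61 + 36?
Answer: 324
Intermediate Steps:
s = -25
(s + 7)² = (-25 + 7)² = (-18)² = 324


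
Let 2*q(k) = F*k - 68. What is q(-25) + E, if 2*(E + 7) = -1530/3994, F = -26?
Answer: 1133531/3994 ≈ 283.81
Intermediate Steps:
q(k) = -34 - 13*k (q(k) = (-26*k - 68)/2 = (-68 - 26*k)/2 = -34 - 13*k)
E = -28723/3994 (E = -7 + (-1530/3994)/2 = -7 + (-1530*1/3994)/2 = -7 + (½)*(-765/1997) = -7 - 765/3994 = -28723/3994 ≈ -7.1915)
q(-25) + E = (-34 - 13*(-25)) - 28723/3994 = (-34 + 325) - 28723/3994 = 291 - 28723/3994 = 1133531/3994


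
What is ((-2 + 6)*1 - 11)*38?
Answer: -266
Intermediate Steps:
((-2 + 6)*1 - 11)*38 = (4*1 - 11)*38 = (4 - 11)*38 = -7*38 = -266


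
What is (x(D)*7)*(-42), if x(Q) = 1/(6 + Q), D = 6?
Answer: -49/2 ≈ -24.500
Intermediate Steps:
(x(D)*7)*(-42) = (7/(6 + 6))*(-42) = (7/12)*(-42) = -49/2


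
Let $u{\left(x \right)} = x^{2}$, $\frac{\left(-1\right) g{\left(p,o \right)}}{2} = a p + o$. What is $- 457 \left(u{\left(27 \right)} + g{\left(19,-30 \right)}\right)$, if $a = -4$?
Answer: $-430037$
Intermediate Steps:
$g{\left(p,o \right)} = - 2 o + 8 p$ ($g{\left(p,o \right)} = - 2 \left(- 4 p + o\right) = - 2 \left(o - 4 p\right) = - 2 o + 8 p$)
$- 457 \left(u{\left(27 \right)} + g{\left(19,-30 \right)}\right) = - 457 \left(27^{2} + \left(\left(-2\right) \left(-30\right) + 8 \cdot 19\right)\right) = - 457 \left(729 + \left(60 + 152\right)\right) = - 457 \left(729 + 212\right) = \left(-457\right) 941 = -430037$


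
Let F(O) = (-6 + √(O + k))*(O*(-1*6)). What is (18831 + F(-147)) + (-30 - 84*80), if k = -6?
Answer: 6789 + 2646*I*√17 ≈ 6789.0 + 10910.0*I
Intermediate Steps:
F(O) = -6*O*(-6 + √(-6 + O)) (F(O) = (-6 + √(O - 6))*(O*(-1*6)) = (-6 + √(-6 + O))*(O*(-6)) = (-6 + √(-6 + O))*(-6*O) = -6*O*(-6 + √(-6 + O)))
(18831 + F(-147)) + (-30 - 84*80) = (18831 + 6*(-147)*(6 - √(-6 - 147))) + (-30 - 84*80) = (18831 + 6*(-147)*(6 - √(-153))) + (-30 - 6720) = (18831 + 6*(-147)*(6 - 3*I*√17)) - 6750 = (18831 + (-5292 + 2646*I*√17)) - 6750 = (13539 + 2646*I*√17) - 6750 = 6789 + 2646*I*√17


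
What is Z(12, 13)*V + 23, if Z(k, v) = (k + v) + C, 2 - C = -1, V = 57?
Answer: 1619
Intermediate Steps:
C = 3 (C = 2 - 1*(-1) = 2 + 1 = 3)
Z(k, v) = 3 + k + v (Z(k, v) = (k + v) + 3 = 3 + k + v)
Z(12, 13)*V + 23 = (3 + 12 + 13)*57 + 23 = 28*57 + 23 = 1596 + 23 = 1619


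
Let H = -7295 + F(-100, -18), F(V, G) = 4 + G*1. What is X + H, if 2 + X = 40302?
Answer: 32991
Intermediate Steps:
X = 40300 (X = -2 + 40302 = 40300)
F(V, G) = 4 + G
H = -7309 (H = -7295 + (4 - 18) = -7295 - 14 = -7309)
X + H = 40300 - 7309 = 32991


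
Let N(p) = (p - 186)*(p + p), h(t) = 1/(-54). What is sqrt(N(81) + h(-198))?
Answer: I*sqrt(5511246)/18 ≈ 130.42*I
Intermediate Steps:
h(t) = -1/54
N(p) = 2*p*(-186 + p) (N(p) = (-186 + p)*(2*p) = 2*p*(-186 + p))
sqrt(N(81) + h(-198)) = sqrt(2*81*(-186 + 81) - 1/54) = sqrt(2*81*(-105) - 1/54) = sqrt(-17010 - 1/54) = sqrt(-918541/54) = I*sqrt(5511246)/18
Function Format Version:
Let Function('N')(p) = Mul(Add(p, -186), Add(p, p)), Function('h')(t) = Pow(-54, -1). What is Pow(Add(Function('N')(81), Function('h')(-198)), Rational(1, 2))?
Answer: Mul(Rational(1, 18), I, Pow(5511246, Rational(1, 2))) ≈ Mul(130.42, I)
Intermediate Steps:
Function('h')(t) = Rational(-1, 54)
Function('N')(p) = Mul(2, p, Add(-186, p)) (Function('N')(p) = Mul(Add(-186, p), Mul(2, p)) = Mul(2, p, Add(-186, p)))
Pow(Add(Function('N')(81), Function('h')(-198)), Rational(1, 2)) = Pow(Add(Mul(2, 81, Add(-186, 81)), Rational(-1, 54)), Rational(1, 2)) = Pow(Add(Mul(2, 81, -105), Rational(-1, 54)), Rational(1, 2)) = Pow(Add(-17010, Rational(-1, 54)), Rational(1, 2)) = Pow(Rational(-918541, 54), Rational(1, 2)) = Mul(Rational(1, 18), I, Pow(5511246, Rational(1, 2)))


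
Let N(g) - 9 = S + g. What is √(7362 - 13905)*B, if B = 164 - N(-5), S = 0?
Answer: 480*I*√727 ≈ 12942.0*I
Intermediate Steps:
N(g) = 9 + g (N(g) = 9 + (0 + g) = 9 + g)
B = 160 (B = 164 - (9 - 5) = 164 - 1*4 = 164 - 4 = 160)
√(7362 - 13905)*B = √(7362 - 13905)*160 = √(-6543)*160 = (3*I*√727)*160 = 480*I*√727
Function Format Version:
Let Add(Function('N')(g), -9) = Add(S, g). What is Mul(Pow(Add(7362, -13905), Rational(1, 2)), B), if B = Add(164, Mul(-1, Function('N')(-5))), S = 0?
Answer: Mul(480, I, Pow(727, Rational(1, 2))) ≈ Mul(12942., I)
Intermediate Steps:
Function('N')(g) = Add(9, g) (Function('N')(g) = Add(9, Add(0, g)) = Add(9, g))
B = 160 (B = Add(164, Mul(-1, Add(9, -5))) = Add(164, Mul(-1, 4)) = Add(164, -4) = 160)
Mul(Pow(Add(7362, -13905), Rational(1, 2)), B) = Mul(Pow(Add(7362, -13905), Rational(1, 2)), 160) = Mul(Pow(-6543, Rational(1, 2)), 160) = Mul(Mul(3, I, Pow(727, Rational(1, 2))), 160) = Mul(480, I, Pow(727, Rational(1, 2)))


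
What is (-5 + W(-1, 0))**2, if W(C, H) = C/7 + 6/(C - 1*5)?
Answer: 1849/49 ≈ 37.735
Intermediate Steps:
W(C, H) = 6/(-5 + C) + C/7 (W(C, H) = C*(1/7) + 6/(C - 5) = C/7 + 6/(-5 + C) = 6/(-5 + C) + C/7)
(-5 + W(-1, 0))**2 = (-5 + (42 + (-1)**2 - 5*(-1))/(7*(-5 - 1)))**2 = (-5 + (1/7)*(42 + 1 + 5)/(-6))**2 = (-5 + (1/7)*(-1/6)*48)**2 = (-5 - 8/7)**2 = (-43/7)**2 = 1849/49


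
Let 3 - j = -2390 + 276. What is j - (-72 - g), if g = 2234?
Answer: 4423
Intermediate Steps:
j = 2117 (j = 3 - (-2390 + 276) = 3 - 1*(-2114) = 3 + 2114 = 2117)
j - (-72 - g) = 2117 - (-72 - 1*2234) = 2117 - (-72 - 2234) = 2117 - 1*(-2306) = 2117 + 2306 = 4423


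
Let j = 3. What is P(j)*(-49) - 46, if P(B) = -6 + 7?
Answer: -95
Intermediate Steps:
P(B) = 1
P(j)*(-49) - 46 = 1*(-49) - 46 = -49 - 46 = -95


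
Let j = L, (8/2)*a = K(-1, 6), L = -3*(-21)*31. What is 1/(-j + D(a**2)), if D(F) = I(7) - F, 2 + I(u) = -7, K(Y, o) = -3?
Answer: -16/31401 ≈ -0.00050954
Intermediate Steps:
L = 1953 (L = 63*31 = 1953)
I(u) = -9 (I(u) = -2 - 7 = -9)
a = -3/4 (a = (1/4)*(-3) = -3/4 ≈ -0.75000)
j = 1953
D(F) = -9 - F
1/(-j + D(a**2)) = 1/(-1*1953 + (-9 - (-3/4)**2)) = 1/(-1953 + (-9 - 1*9/16)) = 1/(-1953 + (-9 - 9/16)) = 1/(-1953 - 153/16) = 1/(-31401/16) = -16/31401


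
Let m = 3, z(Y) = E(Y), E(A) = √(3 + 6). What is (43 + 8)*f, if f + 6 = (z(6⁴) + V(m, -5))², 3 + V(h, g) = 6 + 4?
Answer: 4794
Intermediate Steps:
E(A) = 3 (E(A) = √9 = 3)
z(Y) = 3
V(h, g) = 7 (V(h, g) = -3 + (6 + 4) = -3 + 10 = 7)
f = 94 (f = -6 + (3 + 7)² = -6 + 10² = -6 + 100 = 94)
(43 + 8)*f = (43 + 8)*94 = 51*94 = 4794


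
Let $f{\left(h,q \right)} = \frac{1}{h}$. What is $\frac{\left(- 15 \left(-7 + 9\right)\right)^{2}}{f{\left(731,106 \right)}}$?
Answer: $657900$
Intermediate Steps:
$\frac{\left(- 15 \left(-7 + 9\right)\right)^{2}}{f{\left(731,106 \right)}} = \frac{\left(- 15 \left(-7 + 9\right)\right)^{2}}{\frac{1}{731}} = \left(\left(-15\right) 2\right)^{2} \frac{1}{\frac{1}{731}} = \left(-30\right)^{2} \cdot 731 = 900 \cdot 731 = 657900$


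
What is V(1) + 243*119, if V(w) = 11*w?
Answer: 28928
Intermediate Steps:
V(1) + 243*119 = 11*1 + 243*119 = 11 + 28917 = 28928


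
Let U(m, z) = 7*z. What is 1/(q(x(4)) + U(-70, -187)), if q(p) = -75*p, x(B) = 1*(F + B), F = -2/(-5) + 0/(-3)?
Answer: -1/1639 ≈ -0.00061013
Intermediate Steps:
F = ⅖ (F = -2*(-⅕) + 0*(-⅓) = ⅖ + 0 = ⅖ ≈ 0.40000)
x(B) = ⅖ + B (x(B) = 1*(⅖ + B) = ⅖ + B)
1/(q(x(4)) + U(-70, -187)) = 1/(-75*(⅖ + 4) + 7*(-187)) = 1/(-75*22/5 - 1309) = 1/(-330 - 1309) = 1/(-1639) = -1/1639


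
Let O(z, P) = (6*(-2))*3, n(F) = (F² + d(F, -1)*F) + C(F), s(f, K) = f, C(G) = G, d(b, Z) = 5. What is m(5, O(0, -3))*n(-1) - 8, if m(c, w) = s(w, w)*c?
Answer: 892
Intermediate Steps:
n(F) = F² + 6*F (n(F) = (F² + 5*F) + F = F² + 6*F)
O(z, P) = -36 (O(z, P) = -12*3 = -36)
m(c, w) = c*w (m(c, w) = w*c = c*w)
m(5, O(0, -3))*n(-1) - 8 = (5*(-36))*(-(6 - 1)) - 8 = -(-180)*5 - 8 = -180*(-5) - 8 = 900 - 8 = 892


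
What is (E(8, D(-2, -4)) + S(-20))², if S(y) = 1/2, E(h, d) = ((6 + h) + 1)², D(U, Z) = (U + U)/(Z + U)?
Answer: 203401/4 ≈ 50850.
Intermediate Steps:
D(U, Z) = 2*U/(U + Z) (D(U, Z) = (2*U)/(U + Z) = 2*U/(U + Z))
E(h, d) = (7 + h)²
S(y) = ½
(E(8, D(-2, -4)) + S(-20))² = ((7 + 8)² + ½)² = (15² + ½)² = (225 + ½)² = (451/2)² = 203401/4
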